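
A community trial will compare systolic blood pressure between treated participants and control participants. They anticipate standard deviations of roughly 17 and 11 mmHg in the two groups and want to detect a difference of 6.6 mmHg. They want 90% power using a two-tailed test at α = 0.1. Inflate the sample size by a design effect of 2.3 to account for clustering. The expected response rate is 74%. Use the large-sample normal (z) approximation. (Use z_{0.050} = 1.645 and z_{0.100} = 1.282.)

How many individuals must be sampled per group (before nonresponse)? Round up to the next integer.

n = 251 per group

n = (z_{α/2} + z_β)² · (σ₁² + σ₂²) / δ²
  = (1.645 + 1.282)² · (17² + 11² = 410) / 6.6²
  = 8.5673 · 410 / 43.56
  = 80.64
Design effect: 2.3 × 80.64 = 185.47.
Adjust for 74% response: 185.47 / 0.74 = 250.63.
Round up → n = 251 per group.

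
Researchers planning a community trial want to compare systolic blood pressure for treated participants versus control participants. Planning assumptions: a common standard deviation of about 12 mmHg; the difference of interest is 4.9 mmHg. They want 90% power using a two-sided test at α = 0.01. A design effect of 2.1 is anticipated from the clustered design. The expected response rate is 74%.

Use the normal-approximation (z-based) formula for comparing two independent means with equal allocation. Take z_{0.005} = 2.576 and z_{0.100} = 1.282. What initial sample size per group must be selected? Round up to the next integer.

n = 507 per group

n = (z_{α/2} + z_β)² · (σ₁² + σ₂²) / δ²
  = (2.576 + 1.282)² · (2·12² = 288) / 4.9²
  = 14.8842 · 288 / 24.01
  = 178.54
Design effect: 2.1 × 178.54 = 374.92.
Adjust for 74% response: 374.92 / 0.74 = 506.66.
Round up → n = 507 per group.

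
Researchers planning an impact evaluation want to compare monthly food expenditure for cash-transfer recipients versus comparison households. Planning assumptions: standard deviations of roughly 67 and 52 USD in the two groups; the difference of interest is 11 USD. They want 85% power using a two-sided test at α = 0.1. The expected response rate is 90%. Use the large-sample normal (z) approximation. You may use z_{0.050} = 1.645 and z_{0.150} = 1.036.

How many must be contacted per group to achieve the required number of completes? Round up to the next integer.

n = 475 per group

n = (z_{α/2} + z_β)² · (σ₁² + σ₂²) / δ²
  = (1.645 + 1.036)² · (67² + 52² = 7193) / 11²
  = 7.1878 · 7193 / 121
  = 427.29
Adjust for 90% response: 427.29 / 0.90 = 474.76.
Round up → n = 475 per group.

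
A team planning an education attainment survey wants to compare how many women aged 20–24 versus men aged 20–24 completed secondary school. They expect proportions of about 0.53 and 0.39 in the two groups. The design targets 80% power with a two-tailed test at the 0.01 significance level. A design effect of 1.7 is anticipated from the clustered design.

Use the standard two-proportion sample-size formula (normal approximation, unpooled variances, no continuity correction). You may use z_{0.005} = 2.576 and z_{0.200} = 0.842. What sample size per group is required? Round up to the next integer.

n = (z_{α/2} + z_β)² · [p₁(1−p₁) + p₂(1−p₂)] / (p₁ − p₂)²
  = (2.576 + 0.842)² · (0.53·0.47 + 0.39·0.61) / (0.14)²
  = (3.418)² · (0.2491 + 0.2379) / 0.0196
  = 11.6827 · 0.4870 / 0.0196
  = 290.28
Design effect: 1.7 × 290.28 = 493.48.
Round up → n = 494 per group.

n = 494 per group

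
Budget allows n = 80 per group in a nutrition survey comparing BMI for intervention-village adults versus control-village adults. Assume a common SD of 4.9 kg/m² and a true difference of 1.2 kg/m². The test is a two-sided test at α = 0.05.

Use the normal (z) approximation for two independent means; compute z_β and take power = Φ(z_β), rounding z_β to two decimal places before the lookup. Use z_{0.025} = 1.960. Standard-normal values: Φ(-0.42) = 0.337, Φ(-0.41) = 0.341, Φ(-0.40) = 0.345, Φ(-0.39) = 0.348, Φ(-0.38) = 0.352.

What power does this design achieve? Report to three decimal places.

z_β = δ·√(n/(σ₁²+σ₂²)) − z_{α/2}
    = 1.2 · √(80/48.02) − 1.960
    = 1.2 · 1.29073 − 1.960
    = 1.5489 − 1.960 = -0.4111 → -0.41
Power = Φ(-0.41) = 0.341.

Power ≈ 0.341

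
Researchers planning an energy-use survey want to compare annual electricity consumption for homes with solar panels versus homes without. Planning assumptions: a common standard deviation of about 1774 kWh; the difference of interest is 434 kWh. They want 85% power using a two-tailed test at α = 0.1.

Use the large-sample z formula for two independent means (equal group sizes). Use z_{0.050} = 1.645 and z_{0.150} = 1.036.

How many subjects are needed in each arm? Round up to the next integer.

n = (z_{α/2} + z_β)² · (σ₁² + σ₂²) / δ²
  = (1.645 + 1.036)² · (2·1774² = 6294152) / 434²
  = 7.1878 · 6294152 / 188356
  = 240.19
Round up → n = 241 per group.

n = 241 per group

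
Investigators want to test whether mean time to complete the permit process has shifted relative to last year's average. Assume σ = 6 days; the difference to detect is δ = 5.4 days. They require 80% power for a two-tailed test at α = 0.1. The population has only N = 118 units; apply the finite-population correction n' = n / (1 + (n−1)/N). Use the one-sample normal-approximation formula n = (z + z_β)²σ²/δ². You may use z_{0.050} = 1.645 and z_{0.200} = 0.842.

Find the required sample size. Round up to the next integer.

n = 8

n = (z_{α/2} + z_β)² · σ² / δ²
  = (1.645 + 0.842)² · 6² / 5.4²
  = 6.1852 · 36 / 29.16
  = 7.64
Finite-population correction (N = 118): 7.64 / (1 + (7.64 − 1)/118) = 7.23.
Round up → n = 8.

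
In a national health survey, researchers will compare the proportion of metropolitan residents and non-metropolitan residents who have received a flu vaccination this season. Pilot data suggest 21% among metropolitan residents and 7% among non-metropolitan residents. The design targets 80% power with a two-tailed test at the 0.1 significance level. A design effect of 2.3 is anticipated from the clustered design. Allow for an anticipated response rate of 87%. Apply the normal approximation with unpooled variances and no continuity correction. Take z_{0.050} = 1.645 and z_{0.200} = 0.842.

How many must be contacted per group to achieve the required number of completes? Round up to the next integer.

n = (z_{α/2} + z_β)² · [p₁(1−p₁) + p₂(1−p₂)] / (p₁ − p₂)²
  = (1.645 + 0.842)² · (0.21·0.79 + 0.07·0.93) / (0.14)²
  = (2.487)² · (0.1659 + 0.0651) / 0.0196
  = 6.1852 · 0.2310 / 0.0196
  = 72.90
Design effect: 2.3 × 72.90 = 167.66.
Adjust for 87% response: 167.66 / 0.87 = 192.72.
Round up → n = 193 per group.

n = 193 per group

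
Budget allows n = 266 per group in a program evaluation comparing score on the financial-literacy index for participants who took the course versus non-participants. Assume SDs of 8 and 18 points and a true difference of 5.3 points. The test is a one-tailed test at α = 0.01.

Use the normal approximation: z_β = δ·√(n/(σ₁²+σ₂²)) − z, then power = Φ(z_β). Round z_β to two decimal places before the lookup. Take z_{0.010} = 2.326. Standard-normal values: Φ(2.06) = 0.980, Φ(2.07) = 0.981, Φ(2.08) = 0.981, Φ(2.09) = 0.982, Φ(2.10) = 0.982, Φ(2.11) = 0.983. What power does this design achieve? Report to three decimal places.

z_β = δ·√(n/(σ₁²+σ₂²)) − z_α
    = 5.3 · √(266/388) − 2.326
    = 5.3 · 0.82799 − 2.326
    = 4.3883 − 2.326 = 2.0623 → 2.06
Power = Φ(2.06) = 0.980.

Power ≈ 0.980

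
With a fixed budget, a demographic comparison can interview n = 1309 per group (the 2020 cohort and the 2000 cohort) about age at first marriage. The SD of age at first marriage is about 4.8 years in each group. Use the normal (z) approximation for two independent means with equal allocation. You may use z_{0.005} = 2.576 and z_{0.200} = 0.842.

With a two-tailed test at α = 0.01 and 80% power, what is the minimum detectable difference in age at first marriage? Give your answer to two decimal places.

Minimum detectable difference ≈ 0.64 years

δ = (z_{α/2} + z_β) · √((σ₁²+σ₂²)/n)
  = (2.576 + 0.842) · √(46.08/1309)
  = 3.418 · √0.0352
  = 3.418 · 0.1876
  = 0.6413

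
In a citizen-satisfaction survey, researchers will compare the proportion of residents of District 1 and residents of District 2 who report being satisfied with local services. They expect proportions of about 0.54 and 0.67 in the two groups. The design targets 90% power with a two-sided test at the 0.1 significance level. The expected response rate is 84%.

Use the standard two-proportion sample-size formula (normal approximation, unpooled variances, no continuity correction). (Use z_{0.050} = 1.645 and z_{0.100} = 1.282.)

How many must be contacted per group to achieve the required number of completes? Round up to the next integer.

n = 284 per group

n = (z_{α/2} + z_β)² · [p₁(1−p₁) + p₂(1−p₂)] / (p₁ − p₂)²
  = (1.645 + 1.282)² · (0.54·0.46 + 0.67·0.33) / (-0.13)²
  = (2.927)² · (0.2484 + 0.2211) / 0.0169
  = 8.5673 · 0.4695 / 0.0169
  = 238.01
Adjust for 84% response: 238.01 / 0.84 = 283.34.
Round up → n = 284 per group.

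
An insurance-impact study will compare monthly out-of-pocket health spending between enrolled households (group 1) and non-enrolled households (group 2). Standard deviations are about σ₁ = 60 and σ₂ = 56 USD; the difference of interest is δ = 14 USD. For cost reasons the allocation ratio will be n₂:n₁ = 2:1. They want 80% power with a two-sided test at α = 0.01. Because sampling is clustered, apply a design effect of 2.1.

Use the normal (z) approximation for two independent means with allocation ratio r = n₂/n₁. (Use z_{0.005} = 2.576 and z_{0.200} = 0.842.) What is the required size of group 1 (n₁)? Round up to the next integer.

n₁ = (z_{α/2} + z_β)² · (σ₁² + σ₂²/r) / δ²
   = (2.576 + 0.842)² · (60² + 56²/2) / 14²
   = 11.6827 · (3600 + 1568) / 196
   = 11.6827 · 5168 / 196
   = 308.04
Design effect: 2.1 × 308.04 = 646.89.
Round up → n₁ = 647; n₂ = r·n₁ = 2 × 647 = 1294.

n₁ = 647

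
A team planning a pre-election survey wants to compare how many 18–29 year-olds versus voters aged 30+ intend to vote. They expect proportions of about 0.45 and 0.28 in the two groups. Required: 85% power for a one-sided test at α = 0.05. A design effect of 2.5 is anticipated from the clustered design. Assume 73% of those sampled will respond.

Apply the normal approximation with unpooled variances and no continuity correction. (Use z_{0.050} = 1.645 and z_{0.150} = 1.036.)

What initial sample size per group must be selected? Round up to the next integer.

n = (z_α + z_β)² · [p₁(1−p₁) + p₂(1−p₂)] / (p₁ − p₂)²
  = (1.645 + 1.036)² · (0.45·0.55 + 0.28·0.72) / (0.17)²
  = (2.681)² · (0.2475 + 0.2016) / 0.0289
  = 7.1878 · 0.4491 / 0.0289
  = 111.70
Design effect: 2.5 × 111.70 = 279.24.
Adjust for 73% response: 279.24 / 0.73 = 382.52.
Round up → n = 383 per group.

n = 383 per group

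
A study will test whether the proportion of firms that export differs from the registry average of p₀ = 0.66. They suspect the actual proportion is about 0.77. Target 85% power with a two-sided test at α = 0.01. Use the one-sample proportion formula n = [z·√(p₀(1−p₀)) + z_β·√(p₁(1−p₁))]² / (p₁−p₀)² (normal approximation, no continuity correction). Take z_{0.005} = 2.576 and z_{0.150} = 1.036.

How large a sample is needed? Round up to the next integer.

n = 227

n = [z_{α/2}·√(p₀q₀) + z_β·√(p₁q₁)]² / (p₁ − p₀)²
  = [2.576·√(0.66·0.34) + 1.036·√(0.77·0.23)]² / (0.11)²
  = [2.576·0.4737 + 1.036·0.4208]² / 0.0121
  = [1.6563]² / 0.0121
  = 226.71
Round up → n = 227.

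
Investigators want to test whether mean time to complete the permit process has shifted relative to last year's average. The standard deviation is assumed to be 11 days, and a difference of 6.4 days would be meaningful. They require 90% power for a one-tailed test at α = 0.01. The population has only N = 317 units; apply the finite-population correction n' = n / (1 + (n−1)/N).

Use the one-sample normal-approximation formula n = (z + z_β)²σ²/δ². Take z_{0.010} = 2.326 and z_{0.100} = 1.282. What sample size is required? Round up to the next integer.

n = (z_α + z_β)² · σ² / δ²
  = (2.326 + 1.282)² · 11² / 6.4²
  = 13.0177 · 121 / 40.96
  = 38.46
Finite-population correction (N = 317): 38.46 / (1 + (38.46 − 1)/317) = 34.39.
Round up → n = 35.

n = 35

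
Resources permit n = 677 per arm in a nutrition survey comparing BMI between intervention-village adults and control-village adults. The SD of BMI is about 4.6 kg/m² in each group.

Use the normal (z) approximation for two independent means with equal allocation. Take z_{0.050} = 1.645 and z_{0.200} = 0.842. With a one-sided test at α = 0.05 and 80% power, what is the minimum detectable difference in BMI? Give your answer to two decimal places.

δ = (z_α + z_β) · √((σ₁²+σ₂²)/n)
  = (1.645 + 0.842) · √(42.32/677)
  = 2.487 · √0.06251
  = 2.487 · 0.2500
  = 0.6218

Minimum detectable difference ≈ 0.62 kg/m²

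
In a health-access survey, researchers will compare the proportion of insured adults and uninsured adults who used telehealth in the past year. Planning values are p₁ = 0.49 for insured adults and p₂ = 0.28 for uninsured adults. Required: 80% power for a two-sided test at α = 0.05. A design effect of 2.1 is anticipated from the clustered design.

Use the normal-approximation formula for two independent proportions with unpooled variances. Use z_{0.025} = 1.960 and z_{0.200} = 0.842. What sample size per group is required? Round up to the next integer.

n = 169 per group

n = (z_{α/2} + z_β)² · [p₁(1−p₁) + p₂(1−p₂)] / (p₁ − p₂)²
  = (1.960 + 0.842)² · (0.49·0.51 + 0.28·0.72) / (0.21)²
  = (2.802)² · (0.2499 + 0.2016) / 0.0441
  = 7.8512 · 0.4515 / 0.0441
  = 80.38
Design effect: 2.1 × 80.38 = 168.80.
Round up → n = 169 per group.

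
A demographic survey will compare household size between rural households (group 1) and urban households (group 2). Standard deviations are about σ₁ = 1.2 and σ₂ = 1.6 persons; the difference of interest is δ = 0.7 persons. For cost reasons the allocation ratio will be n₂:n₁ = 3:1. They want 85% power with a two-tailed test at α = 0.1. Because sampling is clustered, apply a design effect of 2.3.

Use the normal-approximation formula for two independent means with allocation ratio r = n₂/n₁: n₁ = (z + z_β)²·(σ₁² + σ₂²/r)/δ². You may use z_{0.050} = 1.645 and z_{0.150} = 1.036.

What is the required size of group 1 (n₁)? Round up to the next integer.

n₁ = (z_{α/2} + z_β)² · (σ₁² + σ₂²/r) / δ²
   = (1.645 + 1.036)² · (1.2² + 1.6²/3) / 0.7²
   = 7.1878 · (1.44 + 0.85333) / 0.49
   = 7.1878 · 2.2933 / 0.49
   = 33.64
Design effect: 2.3 × 33.64 = 77.37.
Round up → n₁ = 78; n₂ = r·n₁ = 3 × 78 = 234.

n₁ = 78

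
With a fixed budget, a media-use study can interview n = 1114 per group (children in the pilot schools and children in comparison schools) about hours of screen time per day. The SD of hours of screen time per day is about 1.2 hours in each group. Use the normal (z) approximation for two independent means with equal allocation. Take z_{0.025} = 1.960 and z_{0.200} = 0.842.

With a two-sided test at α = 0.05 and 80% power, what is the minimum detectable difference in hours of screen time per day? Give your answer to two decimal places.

δ = (z_{α/2} + z_β) · √((σ₁²+σ₂²)/n)
  = (1.960 + 0.842) · √(2.88/1114)
  = 2.802 · √0.00259
  = 2.802 · 0.0508
  = 0.1425

Minimum detectable difference ≈ 0.14 hours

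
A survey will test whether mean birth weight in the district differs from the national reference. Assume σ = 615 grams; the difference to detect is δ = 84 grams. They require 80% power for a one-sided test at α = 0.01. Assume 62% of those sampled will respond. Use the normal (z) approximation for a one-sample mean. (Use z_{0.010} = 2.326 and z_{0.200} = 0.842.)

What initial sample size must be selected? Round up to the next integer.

n = (z_α + z_β)² · σ² / δ²
  = (2.326 + 0.842)² · 615² / 84²
  = 10.0362 · 378225 / 7056
  = 537.97
Adjust for 62% response: 537.97 / 0.62 = 867.70.
Round up → n = 868.

n = 868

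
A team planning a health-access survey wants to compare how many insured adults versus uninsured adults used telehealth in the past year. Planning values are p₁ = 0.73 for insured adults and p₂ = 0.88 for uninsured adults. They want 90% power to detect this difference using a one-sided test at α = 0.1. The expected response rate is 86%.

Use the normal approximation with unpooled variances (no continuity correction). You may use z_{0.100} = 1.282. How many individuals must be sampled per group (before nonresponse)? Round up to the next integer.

n = 103 per group

n = (z_α + z_β)² · [p₁(1−p₁) + p₂(1−p₂)] / (p₁ − p₂)²
  = (1.282 + 1.282)² · (0.73·0.27 + 0.88·0.12) / (-0.15)²
  = (2.564)² · (0.1971 + 0.1056) / 0.0225
  = 6.5741 · 0.3027 / 0.0225
  = 88.44
Adjust for 86% response: 88.44 / 0.86 = 102.84.
Round up → n = 103 per group.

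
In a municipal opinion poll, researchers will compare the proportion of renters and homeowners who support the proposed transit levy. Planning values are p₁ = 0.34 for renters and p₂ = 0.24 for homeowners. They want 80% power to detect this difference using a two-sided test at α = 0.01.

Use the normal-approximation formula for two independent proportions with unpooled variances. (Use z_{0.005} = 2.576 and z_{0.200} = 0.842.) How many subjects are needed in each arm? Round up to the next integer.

n = 476 per group

n = (z_{α/2} + z_β)² · [p₁(1−p₁) + p₂(1−p₂)] / (p₁ − p₂)²
  = (2.576 + 0.842)² · (0.34·0.66 + 0.24·0.76) / (0.10)²
  = (3.418)² · (0.2244 + 0.1824) / 0.0100
  = 11.6827 · 0.4068 / 0.0100
  = 475.25
Round up → n = 476 per group.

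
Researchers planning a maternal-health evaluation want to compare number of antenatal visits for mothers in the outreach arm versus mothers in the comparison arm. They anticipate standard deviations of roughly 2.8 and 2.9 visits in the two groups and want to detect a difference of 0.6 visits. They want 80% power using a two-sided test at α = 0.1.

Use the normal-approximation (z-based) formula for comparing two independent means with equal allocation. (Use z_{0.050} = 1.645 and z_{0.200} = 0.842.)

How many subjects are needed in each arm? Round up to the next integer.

n = 280 per group

n = (z_{α/2} + z_β)² · (σ₁² + σ₂²) / δ²
  = (1.645 + 0.842)² · (2.8² + 2.9² = 16.25) / 0.6²
  = 6.1852 · 16.25 / 0.36
  = 279.19
Round up → n = 280 per group.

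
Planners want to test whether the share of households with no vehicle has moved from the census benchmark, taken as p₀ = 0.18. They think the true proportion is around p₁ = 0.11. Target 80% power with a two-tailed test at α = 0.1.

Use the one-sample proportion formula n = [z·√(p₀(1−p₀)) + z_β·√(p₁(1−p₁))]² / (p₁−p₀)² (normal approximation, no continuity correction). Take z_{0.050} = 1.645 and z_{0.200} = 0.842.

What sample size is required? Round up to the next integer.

n = 164

n = [z_{α/2}·√(p₀q₀) + z_β·√(p₁q₁)]² / (p₁ − p₀)²
  = [1.645·√(0.18·0.82) + 0.842·√(0.11·0.89)]² / (-0.07)²
  = [1.645·0.3842 + 0.842·0.3129]² / 0.0049
  = [0.8954]² / 0.0049
  = 163.64
Round up → n = 164.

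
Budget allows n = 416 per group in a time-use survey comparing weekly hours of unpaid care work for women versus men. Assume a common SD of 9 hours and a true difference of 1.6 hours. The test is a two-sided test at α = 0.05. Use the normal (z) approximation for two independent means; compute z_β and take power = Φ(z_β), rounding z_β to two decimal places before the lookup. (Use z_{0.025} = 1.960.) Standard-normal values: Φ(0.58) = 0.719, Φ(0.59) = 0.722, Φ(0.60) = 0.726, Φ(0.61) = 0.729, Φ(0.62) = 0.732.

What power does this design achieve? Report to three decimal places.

z_β = δ·√(n/(σ₁²+σ₂²)) − z_{α/2}
    = 1.6 · √(416/162) − 1.960
    = 1.6 · 1.60247 − 1.960
    = 2.5639 − 1.960 = 0.6039 → 0.60
Power = Φ(0.60) = 0.726.

Power ≈ 0.726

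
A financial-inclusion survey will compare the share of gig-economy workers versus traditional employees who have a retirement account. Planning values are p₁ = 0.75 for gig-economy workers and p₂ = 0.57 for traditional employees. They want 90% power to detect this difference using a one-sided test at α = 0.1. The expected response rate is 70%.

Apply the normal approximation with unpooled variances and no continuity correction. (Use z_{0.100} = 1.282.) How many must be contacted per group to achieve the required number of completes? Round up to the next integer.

n = (z_α + z_β)² · [p₁(1−p₁) + p₂(1−p₂)] / (p₁ − p₂)²
  = (1.282 + 1.282)² · (0.75·0.25 + 0.57·0.43) / (0.18)²
  = (2.564)² · (0.1875 + 0.2451) / 0.0324
  = 6.5741 · 0.4326 / 0.0324
  = 87.78
Adjust for 70% response: 87.78 / 0.70 = 125.39.
Round up → n = 126 per group.

n = 126 per group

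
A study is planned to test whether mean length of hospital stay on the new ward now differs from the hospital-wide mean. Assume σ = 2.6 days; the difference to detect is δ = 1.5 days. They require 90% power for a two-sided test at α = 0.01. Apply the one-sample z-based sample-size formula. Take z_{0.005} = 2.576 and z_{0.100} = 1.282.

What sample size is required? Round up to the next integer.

n = 45

n = (z_{α/2} + z_β)² · σ² / δ²
  = (2.576 + 1.282)² · 2.6² / 1.5²
  = 14.8842 · 6.76 / 2.25
  = 44.72
Round up → n = 45.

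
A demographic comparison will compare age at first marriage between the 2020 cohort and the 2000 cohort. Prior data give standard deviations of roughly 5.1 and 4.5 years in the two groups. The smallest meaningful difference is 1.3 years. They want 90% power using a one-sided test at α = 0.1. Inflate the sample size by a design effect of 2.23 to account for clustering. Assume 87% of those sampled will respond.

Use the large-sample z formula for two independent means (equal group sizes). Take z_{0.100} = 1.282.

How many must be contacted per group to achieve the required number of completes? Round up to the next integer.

n = (z_α + z_β)² · (σ₁² + σ₂²) / δ²
  = (1.282 + 1.282)² · (5.1² + 4.5² = 46.26) / 1.3²
  = 6.5741 · 46.26 / 1.69
  = 179.95
Design effect: 2.23 × 179.95 = 401.29.
Adjust for 87% response: 401.29 / 0.87 = 461.25.
Round up → n = 462 per group.

n = 462 per group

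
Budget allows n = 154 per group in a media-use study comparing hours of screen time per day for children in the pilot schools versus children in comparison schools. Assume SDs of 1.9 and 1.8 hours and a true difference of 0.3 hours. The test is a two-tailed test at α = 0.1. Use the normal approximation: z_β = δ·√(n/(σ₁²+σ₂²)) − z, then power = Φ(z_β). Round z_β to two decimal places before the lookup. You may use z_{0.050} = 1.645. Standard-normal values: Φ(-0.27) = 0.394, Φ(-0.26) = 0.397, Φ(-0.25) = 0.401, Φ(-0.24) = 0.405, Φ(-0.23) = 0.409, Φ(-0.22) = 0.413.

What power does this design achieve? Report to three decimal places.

z_β = δ·√(n/(σ₁²+σ₂²)) − z_{α/2}
    = 0.3 · √(154/6.85) − 1.645
    = 0.3 · 4.74149 − 1.645
    = 1.4224 − 1.645 = -0.2226 → -0.22
Power = Φ(-0.22) = 0.413.

Power ≈ 0.413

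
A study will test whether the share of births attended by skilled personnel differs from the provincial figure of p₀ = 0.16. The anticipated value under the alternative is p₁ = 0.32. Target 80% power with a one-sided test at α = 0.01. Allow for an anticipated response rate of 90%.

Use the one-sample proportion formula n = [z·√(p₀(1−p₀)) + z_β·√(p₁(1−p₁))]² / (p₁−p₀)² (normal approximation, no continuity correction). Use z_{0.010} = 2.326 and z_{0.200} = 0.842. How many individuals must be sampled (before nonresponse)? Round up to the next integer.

n = [z_α·√(p₀q₀) + z_β·√(p₁q₁)]² / (p₁ − p₀)²
  = [2.326·√(0.16·0.84) + 0.842·√(0.32·0.68)]² / (0.16)²
  = [2.326·0.3666 + 0.842·0.4665]² / 0.0256
  = [1.2455]² / 0.0256
  = 60.60
Adjust for 90% response: 60.60 / 0.90 = 67.33.
Round up → n = 68.

n = 68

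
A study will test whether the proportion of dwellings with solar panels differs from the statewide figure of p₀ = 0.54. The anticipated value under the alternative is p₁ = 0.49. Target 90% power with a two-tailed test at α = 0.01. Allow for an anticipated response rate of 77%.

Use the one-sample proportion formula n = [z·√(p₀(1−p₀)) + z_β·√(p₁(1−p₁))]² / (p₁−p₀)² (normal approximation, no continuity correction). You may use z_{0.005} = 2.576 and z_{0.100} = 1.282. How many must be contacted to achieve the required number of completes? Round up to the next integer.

n = 1925

n = [z_{α/2}·√(p₀q₀) + z_β·√(p₁q₁)]² / (p₁ − p₀)²
  = [2.576·√(0.54·0.46) + 1.282·√(0.49·0.51)]² / (-0.05)²
  = [2.576·0.4984 + 1.282·0.4999]² / 0.0025
  = [1.9247]² / 0.0025
  = 1481.86
Adjust for 77% response: 1481.86 / 0.77 = 1924.49.
Round up → n = 1925.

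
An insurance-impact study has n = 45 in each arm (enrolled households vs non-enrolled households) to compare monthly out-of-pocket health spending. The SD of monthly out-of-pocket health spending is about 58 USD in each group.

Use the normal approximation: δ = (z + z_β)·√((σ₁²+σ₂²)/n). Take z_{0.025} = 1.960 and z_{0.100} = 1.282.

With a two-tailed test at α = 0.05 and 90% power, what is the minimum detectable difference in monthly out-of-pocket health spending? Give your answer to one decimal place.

Minimum detectable difference ≈ 39.6 USD

δ = (z_{α/2} + z_β) · √((σ₁²+σ₂²)/n)
  = (1.960 + 1.282) · √(6728/45)
  = 3.242 · √149.5111
  = 3.242 · 12.2275
  = 39.6415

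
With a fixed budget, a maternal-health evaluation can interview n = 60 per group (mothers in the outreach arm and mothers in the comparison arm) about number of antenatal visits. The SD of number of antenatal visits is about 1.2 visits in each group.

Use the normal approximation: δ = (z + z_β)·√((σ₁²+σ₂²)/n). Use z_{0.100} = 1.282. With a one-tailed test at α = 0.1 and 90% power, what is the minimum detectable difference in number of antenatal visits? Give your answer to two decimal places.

Minimum detectable difference ≈ 0.56 visits

δ = (z_α + z_β) · √((σ₁²+σ₂²)/n)
  = (1.282 + 1.282) · √(2.88/60)
  = 2.564 · √0.048
  = 2.564 · 0.2191
  = 0.5617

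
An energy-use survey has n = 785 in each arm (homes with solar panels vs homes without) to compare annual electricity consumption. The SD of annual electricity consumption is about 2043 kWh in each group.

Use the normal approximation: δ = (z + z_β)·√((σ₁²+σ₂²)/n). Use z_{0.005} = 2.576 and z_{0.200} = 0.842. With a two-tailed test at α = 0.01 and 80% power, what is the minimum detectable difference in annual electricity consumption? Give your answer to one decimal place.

δ = (z_{α/2} + z_β) · √((σ₁²+σ₂²)/n)
  = (2.576 + 0.842) · √(8347698/785)
  = 3.418 · √10634.0
  = 3.418 · 103.1213
  = 352.4687

Minimum detectable difference ≈ 352.5 kWh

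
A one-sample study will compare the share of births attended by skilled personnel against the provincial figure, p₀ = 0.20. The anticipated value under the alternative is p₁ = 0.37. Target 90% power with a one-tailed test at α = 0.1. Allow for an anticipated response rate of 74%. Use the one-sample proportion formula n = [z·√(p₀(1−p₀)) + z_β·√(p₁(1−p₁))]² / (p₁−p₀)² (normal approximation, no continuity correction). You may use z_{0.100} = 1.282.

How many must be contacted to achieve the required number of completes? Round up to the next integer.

n = 60

n = [z_α·√(p₀q₀) + z_β·√(p₁q₁)]² / (p₁ − p₀)²
  = [1.282·√(0.20·0.80) + 1.282·√(0.37·0.63)]² / (0.17)²
  = [1.282·0.4000 + 1.282·0.4828]² / 0.0289
  = [1.1318]² / 0.0289
  = 44.32
Adjust for 74% response: 44.32 / 0.74 = 59.89.
Round up → n = 60.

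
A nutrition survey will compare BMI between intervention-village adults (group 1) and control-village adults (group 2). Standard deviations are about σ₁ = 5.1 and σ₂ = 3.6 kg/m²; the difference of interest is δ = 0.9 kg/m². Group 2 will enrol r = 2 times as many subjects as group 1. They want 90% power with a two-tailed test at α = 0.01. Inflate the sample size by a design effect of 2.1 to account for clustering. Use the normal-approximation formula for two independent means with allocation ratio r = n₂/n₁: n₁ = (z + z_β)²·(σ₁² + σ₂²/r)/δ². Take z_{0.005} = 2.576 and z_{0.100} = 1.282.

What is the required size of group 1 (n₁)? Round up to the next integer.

n₁ = (z_{α/2} + z_β)² · (σ₁² + σ₂²/r) / δ²
   = (2.576 + 1.282)² · (5.1² + 3.6²/2) / 0.9²
   = 14.8842 · (26.01 + 6.48) / 0.81
   = 14.8842 · 32.49 / 0.81
   = 597.02
Design effect: 2.1 × 597.02 = 1253.74.
Round up → n₁ = 1254; n₂ = r·n₁ = 2 × 1254 = 2508.

n₁ = 1254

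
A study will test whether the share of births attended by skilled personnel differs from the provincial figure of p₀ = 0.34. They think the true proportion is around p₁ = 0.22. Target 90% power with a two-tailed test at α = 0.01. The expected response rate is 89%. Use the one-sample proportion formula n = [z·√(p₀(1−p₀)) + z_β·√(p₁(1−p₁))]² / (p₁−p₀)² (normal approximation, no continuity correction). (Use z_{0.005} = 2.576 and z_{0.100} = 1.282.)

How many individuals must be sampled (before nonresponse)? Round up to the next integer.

n = [z_{α/2}·√(p₀q₀) + z_β·√(p₁q₁)]² / (p₁ − p₀)²
  = [2.576·√(0.34·0.66) + 1.282·√(0.22·0.78)]² / (-0.12)²
  = [2.576·0.4737 + 1.282·0.4142]² / 0.0144
  = [1.7513]² / 0.0144
  = 213.00
Adjust for 89% response: 213.00 / 0.89 = 239.32.
Round up → n = 240.

n = 240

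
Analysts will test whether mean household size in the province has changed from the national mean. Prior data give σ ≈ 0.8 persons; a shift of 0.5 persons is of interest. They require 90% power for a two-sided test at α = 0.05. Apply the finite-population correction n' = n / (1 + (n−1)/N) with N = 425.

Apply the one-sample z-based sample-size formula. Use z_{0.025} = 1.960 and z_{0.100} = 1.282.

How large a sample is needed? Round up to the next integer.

n = (z_{α/2} + z_β)² · σ² / δ²
  = (1.960 + 1.282)² · 0.8² / 0.5²
  = 10.5106 · 0.64 / 0.25
  = 26.91
Finite-population correction (N = 425): 26.91 / (1 + (26.91 − 1)/425) = 25.36.
Round up → n = 26.

n = 26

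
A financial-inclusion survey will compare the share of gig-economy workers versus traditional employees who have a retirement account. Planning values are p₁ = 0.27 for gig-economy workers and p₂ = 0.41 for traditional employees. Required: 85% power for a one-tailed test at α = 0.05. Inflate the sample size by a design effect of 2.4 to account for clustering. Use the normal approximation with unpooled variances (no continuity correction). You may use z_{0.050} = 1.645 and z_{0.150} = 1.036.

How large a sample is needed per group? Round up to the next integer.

n = 387 per group

n = (z_α + z_β)² · [p₁(1−p₁) + p₂(1−p₂)] / (p₁ − p₂)²
  = (1.645 + 1.036)² · (0.27·0.73 + 0.41·0.59) / (-0.14)²
  = (2.681)² · (0.1971 + 0.2419) / 0.0196
  = 7.1878 · 0.4390 / 0.0196
  = 160.99
Design effect: 2.4 × 160.99 = 386.38.
Round up → n = 387 per group.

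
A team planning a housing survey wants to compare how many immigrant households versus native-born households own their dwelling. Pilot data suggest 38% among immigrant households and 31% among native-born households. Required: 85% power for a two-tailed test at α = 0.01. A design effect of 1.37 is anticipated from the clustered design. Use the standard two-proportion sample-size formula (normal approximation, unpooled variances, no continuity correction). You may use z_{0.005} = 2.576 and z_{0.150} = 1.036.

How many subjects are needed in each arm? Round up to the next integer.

n = (z_{α/2} + z_β)² · [p₁(1−p₁) + p₂(1−p₂)] / (p₁ − p₂)²
  = (2.576 + 1.036)² · (0.38·0.62 + 0.31·0.69) / (0.07)²
  = (3.612)² · (0.2356 + 0.2139) / 0.0049
  = 13.0465 · 0.4495 / 0.0049
  = 1196.82
Design effect: 1.37 × 1196.82 = 1639.64.
Round up → n = 1640 per group.

n = 1640 per group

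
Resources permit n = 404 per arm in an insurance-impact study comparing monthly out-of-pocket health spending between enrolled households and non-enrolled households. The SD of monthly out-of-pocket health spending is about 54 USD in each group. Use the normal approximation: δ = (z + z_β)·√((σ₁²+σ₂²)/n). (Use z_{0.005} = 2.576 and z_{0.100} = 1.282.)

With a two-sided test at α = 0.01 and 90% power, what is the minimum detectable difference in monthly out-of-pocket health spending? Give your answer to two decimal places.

Minimum detectable difference ≈ 14.66 USD

δ = (z_{α/2} + z_β) · √((σ₁²+σ₂²)/n)
  = (2.576 + 1.282) · √(5832/404)
  = 3.858 · √14.4356
  = 3.858 · 3.7994
  = 14.6582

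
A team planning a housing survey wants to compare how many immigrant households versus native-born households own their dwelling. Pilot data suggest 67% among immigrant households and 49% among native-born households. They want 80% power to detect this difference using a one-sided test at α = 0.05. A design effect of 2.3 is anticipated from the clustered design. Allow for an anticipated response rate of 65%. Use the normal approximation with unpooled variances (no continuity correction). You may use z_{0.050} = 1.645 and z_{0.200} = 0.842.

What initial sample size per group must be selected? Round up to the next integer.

n = (z_α + z_β)² · [p₁(1−p₁) + p₂(1−p₂)] / (p₁ − p₂)²
  = (1.645 + 0.842)² · (0.67·0.33 + 0.49·0.51) / (0.18)²
  = (2.487)² · (0.2211 + 0.2499) / 0.0324
  = 6.1852 · 0.4710 / 0.0324
  = 89.91
Design effect: 2.3 × 89.91 = 206.80.
Adjust for 65% response: 206.80 / 0.65 = 318.16.
Round up → n = 319 per group.

n = 319 per group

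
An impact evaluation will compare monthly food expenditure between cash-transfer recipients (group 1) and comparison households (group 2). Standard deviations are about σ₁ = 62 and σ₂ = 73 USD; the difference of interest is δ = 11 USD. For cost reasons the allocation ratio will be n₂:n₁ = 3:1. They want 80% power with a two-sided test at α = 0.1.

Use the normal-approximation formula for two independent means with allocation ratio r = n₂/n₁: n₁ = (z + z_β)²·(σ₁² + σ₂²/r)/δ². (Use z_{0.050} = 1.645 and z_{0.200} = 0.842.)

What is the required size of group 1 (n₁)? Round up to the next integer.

n₁ = (z_{α/2} + z_β)² · (σ₁² + σ₂²/r) / δ²
   = (1.645 + 0.842)² · (62² + 73²/3) / 11²
   = 6.1852 · (3844 + 1776.3) / 121
   = 6.1852 · 5620.3 / 121
   = 287.30
Round up → n₁ = 288; n₂ = r·n₁ = 3 × 288 = 864.

n₁ = 288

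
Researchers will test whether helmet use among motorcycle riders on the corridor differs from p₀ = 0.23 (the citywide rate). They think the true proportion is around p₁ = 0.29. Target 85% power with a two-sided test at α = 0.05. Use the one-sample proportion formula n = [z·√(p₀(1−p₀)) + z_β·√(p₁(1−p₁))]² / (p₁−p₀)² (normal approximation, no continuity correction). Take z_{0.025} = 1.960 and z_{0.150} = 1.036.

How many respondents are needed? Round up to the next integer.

n = 466

n = [z_{α/2}·√(p₀q₀) + z_β·√(p₁q₁)]² / (p₁ − p₀)²
  = [1.960·√(0.23·0.77) + 1.036·√(0.29·0.71)]² / (0.06)²
  = [1.960·0.4208 + 1.036·0.4538]² / 0.0036
  = [1.2949]² / 0.0036
  = 465.79
Round up → n = 466.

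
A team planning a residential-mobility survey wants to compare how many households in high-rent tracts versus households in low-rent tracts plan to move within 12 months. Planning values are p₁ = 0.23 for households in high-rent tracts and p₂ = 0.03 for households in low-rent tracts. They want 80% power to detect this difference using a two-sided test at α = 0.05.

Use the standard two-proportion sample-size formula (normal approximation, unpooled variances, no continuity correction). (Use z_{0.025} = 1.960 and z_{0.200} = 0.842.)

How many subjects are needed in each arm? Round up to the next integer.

n = 41 per group

n = (z_{α/2} + z_β)² · [p₁(1−p₁) + p₂(1−p₂)] / (p₁ − p₂)²
  = (1.960 + 0.842)² · (0.23·0.77 + 0.03·0.97) / (0.20)²
  = (2.802)² · (0.1771 + 0.0291) / 0.0400
  = 7.8512 · 0.2062 / 0.0400
  = 40.47
Round up → n = 41 per group.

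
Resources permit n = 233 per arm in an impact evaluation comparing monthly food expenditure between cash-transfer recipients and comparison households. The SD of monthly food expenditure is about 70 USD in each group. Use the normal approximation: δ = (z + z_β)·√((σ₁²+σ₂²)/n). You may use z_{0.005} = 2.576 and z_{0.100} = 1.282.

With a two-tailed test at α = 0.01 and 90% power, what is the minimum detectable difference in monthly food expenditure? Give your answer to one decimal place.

δ = (z_{α/2} + z_β) · √((σ₁²+σ₂²)/n)
  = (2.576 + 1.282) · √(9800/233)
  = 3.858 · √42.0601
  = 3.858 · 6.4854
  = 25.0206

Minimum detectable difference ≈ 25.0 USD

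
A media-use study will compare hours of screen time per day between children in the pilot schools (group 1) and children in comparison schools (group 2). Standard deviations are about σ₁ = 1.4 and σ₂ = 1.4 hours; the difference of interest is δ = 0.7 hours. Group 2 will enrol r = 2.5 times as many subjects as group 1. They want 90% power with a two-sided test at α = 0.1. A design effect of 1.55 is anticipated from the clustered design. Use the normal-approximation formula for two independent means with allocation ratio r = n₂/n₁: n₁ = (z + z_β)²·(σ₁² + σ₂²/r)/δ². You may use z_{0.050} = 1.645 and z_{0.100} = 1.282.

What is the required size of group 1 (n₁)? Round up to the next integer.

n₁ = 75

n₁ = (z_{α/2} + z_β)² · (σ₁² + σ₂²/r) / δ²
   = (1.645 + 1.282)² · (1.4² + 1.4²/2.5) / 0.7²
   = 8.5673 · (1.96 + 0.784) / 0.49
   = 8.5673 · 2.744 / 0.49
   = 47.98
Design effect: 1.55 × 47.98 = 74.36.
Round up → n₁ = 75; n₂ = r·n₁ = 2.5 × 75 = 188.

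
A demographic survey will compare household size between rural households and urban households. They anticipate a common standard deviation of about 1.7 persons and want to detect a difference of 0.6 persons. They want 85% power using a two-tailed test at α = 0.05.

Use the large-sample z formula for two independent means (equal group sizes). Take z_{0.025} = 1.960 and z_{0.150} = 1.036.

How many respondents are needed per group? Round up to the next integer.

n = (z_{α/2} + z_β)² · (σ₁² + σ₂²) / δ²
  = (1.960 + 1.036)² · (2·1.7² = 5.78) / 0.6²
  = 8.9760 · 5.78 / 0.36
  = 144.11
Round up → n = 145 per group.

n = 145 per group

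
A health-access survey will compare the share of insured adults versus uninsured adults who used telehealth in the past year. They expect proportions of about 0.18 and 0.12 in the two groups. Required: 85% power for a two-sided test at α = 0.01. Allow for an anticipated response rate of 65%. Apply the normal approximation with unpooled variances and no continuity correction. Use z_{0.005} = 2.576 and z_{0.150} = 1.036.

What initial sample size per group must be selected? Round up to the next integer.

n = 1412 per group

n = (z_{α/2} + z_β)² · [p₁(1−p₁) + p₂(1−p₂)] / (p₁ − p₂)²
  = (2.576 + 1.036)² · (0.18·0.82 + 0.12·0.88) / (0.06)²
  = (3.612)² · (0.1476 + 0.1056) / 0.0036
  = 13.0465 · 0.2532 / 0.0036
  = 917.61
Adjust for 65% response: 917.61 / 0.65 = 1411.70.
Round up → n = 1412 per group.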